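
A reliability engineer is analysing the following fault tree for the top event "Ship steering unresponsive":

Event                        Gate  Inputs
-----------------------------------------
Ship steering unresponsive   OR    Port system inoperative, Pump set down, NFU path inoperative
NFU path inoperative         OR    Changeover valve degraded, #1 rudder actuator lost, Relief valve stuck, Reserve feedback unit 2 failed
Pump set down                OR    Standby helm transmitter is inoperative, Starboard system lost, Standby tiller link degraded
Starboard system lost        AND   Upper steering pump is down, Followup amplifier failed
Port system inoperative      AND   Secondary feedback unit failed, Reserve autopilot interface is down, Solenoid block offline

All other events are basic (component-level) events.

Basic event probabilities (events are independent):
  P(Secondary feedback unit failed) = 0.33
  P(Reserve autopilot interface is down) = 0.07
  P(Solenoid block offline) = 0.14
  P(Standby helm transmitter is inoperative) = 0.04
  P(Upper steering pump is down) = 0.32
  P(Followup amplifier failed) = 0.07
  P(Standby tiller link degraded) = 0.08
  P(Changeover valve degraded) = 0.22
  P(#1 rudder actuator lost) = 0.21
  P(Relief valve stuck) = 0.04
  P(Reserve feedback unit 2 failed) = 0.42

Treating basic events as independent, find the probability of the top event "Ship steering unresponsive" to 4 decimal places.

P(Port system inoperative) [AND] = 0.33 × 0.07 × 0.14 = 0.003234
P(Starboard system lost) [AND] = 0.32 × 0.07 = 0.022400
P(Pump set down) [OR] = 1 − (1−0.04) × (1−0.022400) × (1−0.08) = 0.136584
P(NFU path inoperative) [OR] = 1 − (1−0.22) × (1−0.21) × (1−0.04) × (1−0.42) = 0.656900
P(Ship steering unresponsive) [OR] = 1 − (1−0.003234) × (1−0.136584) × (1−0.656900) = 0.704720
Rounded to 4 decimal places: P(Ship steering unresponsive) ≈ 0.7047.

0.7047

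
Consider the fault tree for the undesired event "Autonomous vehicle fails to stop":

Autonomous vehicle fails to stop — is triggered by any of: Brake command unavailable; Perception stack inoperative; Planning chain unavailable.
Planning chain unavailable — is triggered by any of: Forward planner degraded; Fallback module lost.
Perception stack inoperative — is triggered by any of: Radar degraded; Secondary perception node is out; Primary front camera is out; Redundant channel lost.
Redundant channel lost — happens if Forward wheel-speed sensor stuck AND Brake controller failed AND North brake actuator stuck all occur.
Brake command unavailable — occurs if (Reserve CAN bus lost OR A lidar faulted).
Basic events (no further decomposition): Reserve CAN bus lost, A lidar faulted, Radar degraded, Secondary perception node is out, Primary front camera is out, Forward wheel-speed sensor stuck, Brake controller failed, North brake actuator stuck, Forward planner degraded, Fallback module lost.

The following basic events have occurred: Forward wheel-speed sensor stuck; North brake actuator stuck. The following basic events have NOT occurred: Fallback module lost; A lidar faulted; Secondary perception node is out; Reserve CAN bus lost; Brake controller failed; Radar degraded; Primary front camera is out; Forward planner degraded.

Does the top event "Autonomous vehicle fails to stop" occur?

No

Brake command unavailable [OR]: Reserve CAN bus lost=not, A lidar faulted=not → no input occurs → does not occur.
Redundant channel lost [AND]: Forward wheel-speed sensor stuck=occurs, Brake controller failed=not, North brake actuator stuck=occurs → not all inputs occur → does not occur.
Perception stack inoperative [OR]: Radar degraded=not, Secondary perception node is out=not, Primary front camera is out=not, Redundant channel lost=not → no input occurs → does not occur.
Planning chain unavailable [OR]: Forward planner degraded=not, Fallback module lost=not → no input occurs → does not occur.
Autonomous vehicle fails to stop [OR]: Brake command unavailable=not, Perception stack inoperative=not, Planning chain unavailable=not → no input occurs → does not occur.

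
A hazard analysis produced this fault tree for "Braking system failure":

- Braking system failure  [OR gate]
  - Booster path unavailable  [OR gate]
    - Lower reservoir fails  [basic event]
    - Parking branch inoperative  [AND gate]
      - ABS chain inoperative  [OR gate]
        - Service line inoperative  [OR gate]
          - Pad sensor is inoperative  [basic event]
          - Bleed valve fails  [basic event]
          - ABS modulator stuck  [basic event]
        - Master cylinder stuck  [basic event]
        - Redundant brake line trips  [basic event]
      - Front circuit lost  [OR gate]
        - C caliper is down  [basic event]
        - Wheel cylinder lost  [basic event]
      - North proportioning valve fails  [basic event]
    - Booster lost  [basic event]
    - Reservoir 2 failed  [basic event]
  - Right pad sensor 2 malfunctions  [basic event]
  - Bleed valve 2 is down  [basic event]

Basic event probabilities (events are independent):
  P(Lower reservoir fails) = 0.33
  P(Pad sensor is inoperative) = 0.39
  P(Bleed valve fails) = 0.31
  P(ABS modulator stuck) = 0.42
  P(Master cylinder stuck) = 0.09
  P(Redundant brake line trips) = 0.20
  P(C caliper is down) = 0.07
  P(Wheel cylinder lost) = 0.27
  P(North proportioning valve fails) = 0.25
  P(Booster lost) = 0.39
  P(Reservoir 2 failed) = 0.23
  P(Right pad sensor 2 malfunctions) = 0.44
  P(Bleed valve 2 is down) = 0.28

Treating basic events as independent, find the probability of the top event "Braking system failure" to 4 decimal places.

0.8815

P(Service line inoperative) [OR] = 1 − (1−0.39) × (1−0.31) × (1−0.42) = 0.755878
P(ABS chain inoperative) [OR] = 1 − (1−0.755878) × (1−0.09) × (1−0.20) = 0.822279
P(Front circuit lost) [OR] = 1 − (1−0.07) × (1−0.27) = 0.321100
P(Parking branch inoperative) [AND] = 0.822279 × 0.321100 × 0.25 = 0.066008
P(Booster path unavailable) [OR] = 1 − (1−0.33) × (1−0.066008) × (1−0.39) × (1−0.23) = 0.706074
P(Braking system failure) [OR] = 1 − (1−0.706074) × (1−0.44) × (1−0.28) = 0.881489
Rounded to 4 decimal places: P(Braking system failure) ≈ 0.8815.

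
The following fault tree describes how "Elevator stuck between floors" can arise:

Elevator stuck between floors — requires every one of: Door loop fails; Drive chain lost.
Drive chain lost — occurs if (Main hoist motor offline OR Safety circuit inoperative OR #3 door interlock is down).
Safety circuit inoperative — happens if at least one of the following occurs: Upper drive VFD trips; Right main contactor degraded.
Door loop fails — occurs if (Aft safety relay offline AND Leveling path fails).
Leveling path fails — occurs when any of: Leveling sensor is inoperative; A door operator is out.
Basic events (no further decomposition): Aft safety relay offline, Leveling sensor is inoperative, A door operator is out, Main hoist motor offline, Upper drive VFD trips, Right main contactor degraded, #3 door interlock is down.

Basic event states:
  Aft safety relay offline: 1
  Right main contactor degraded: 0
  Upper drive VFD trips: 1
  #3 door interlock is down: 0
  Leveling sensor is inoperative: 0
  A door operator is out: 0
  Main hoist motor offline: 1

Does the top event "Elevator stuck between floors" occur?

Leveling path fails [OR]: Leveling sensor is inoperative=not, A door operator is out=not → no input occurs → does not occur.
Door loop fails [AND]: Aft safety relay offline=occurs, Leveling path fails=not → not all inputs occur → does not occur.
Safety circuit inoperative [OR]: Upper drive VFD trips=occurs, Right main contactor degraded=not → at least one input occurs → occurs.
Drive chain lost [OR]: Main hoist motor offline=occurs, Safety circuit inoperative=occurs, #3 door interlock is down=not → at least one input occurs → occurs.
Elevator stuck between floors [AND]: Door loop fails=not, Drive chain lost=occurs → not all inputs occur → does not occur.

No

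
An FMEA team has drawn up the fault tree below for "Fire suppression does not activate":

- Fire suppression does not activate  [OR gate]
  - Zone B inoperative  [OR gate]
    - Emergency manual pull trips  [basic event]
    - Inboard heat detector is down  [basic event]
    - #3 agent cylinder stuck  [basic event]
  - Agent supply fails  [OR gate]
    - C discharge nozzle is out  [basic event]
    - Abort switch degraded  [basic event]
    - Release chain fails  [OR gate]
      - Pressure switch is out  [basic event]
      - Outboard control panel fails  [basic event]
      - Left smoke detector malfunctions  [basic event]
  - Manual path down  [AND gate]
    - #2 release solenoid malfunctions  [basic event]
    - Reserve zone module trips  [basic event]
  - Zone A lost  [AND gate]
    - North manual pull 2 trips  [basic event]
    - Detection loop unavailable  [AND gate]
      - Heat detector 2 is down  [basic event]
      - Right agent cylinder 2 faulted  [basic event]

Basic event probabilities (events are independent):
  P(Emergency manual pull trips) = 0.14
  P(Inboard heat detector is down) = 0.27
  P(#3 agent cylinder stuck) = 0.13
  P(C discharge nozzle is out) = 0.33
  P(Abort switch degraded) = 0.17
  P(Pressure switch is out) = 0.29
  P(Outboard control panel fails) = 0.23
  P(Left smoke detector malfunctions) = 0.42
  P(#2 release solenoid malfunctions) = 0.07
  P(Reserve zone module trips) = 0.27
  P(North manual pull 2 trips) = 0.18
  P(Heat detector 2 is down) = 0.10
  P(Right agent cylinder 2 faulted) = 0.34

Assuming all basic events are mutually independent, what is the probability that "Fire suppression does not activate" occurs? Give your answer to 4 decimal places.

P(Zone B inoperative) [OR] = 1 − (1−0.14) × (1−0.27) × (1−0.13) = 0.453814
P(Release chain fails) [OR] = 1 − (1−0.29) × (1−0.23) × (1−0.42) = 0.682914
P(Agent supply fails) [OR] = 1 − (1−0.33) × (1−0.17) × (1−0.682914) = 0.823668
P(Manual path down) [AND] = 0.07 × 0.27 = 0.018900
P(Detection loop unavailable) [AND] = 0.10 × 0.34 = 0.034000
P(Zone A lost) [AND] = 0.18 × 0.034000 = 0.006120
P(Fire suppression does not activate) [OR] = 1 − (1−0.453814) × (1−0.823668) × (1−0.018900) × (1−0.006120) = 0.906088
Rounded to 4 decimal places: P(Fire suppression does not activate) ≈ 0.9061.

0.9061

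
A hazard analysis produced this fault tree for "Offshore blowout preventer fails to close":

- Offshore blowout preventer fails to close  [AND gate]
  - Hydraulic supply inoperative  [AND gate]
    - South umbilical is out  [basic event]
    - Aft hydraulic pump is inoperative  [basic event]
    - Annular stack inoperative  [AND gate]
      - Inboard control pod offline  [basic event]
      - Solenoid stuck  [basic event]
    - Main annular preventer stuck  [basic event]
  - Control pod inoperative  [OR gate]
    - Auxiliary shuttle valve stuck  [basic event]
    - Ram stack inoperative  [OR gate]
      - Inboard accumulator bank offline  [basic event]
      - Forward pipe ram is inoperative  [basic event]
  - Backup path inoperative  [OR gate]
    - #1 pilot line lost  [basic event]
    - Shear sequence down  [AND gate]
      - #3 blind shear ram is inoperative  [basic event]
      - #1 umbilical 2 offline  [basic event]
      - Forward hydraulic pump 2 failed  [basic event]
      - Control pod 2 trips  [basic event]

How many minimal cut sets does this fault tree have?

Annular stack inoperative [AND]: one cut set from each child combined → 1 × 1 = 1 cut set(s).
Hydraulic supply inoperative [AND]: one cut set from each child combined → 1 × 1 × 1 × 1 = 1 cut set(s).
Ram stack inoperative [OR]: union of children's cut sets → 2 cut set(s).
Control pod inoperative [OR]: union of children's cut sets → 3 cut set(s).
Shear sequence down [AND]: one cut set from each child combined → 1 × 1 × 1 × 1 = 1 cut set(s).
Backup path inoperative [OR]: union of children's cut sets → 2 cut set(s).
Offshore blowout preventer fails to close [AND]: one cut set from each child combined → 1 × 3 × 2 = 6 cut set(s).
Minimal cut sets: {#1 pilot line lost, Aft hydraulic pump is inoperative, Auxiliary shuttle valve stuck, Inboard control pod offline, Main annular preventer stuck, Solenoid stuck, South umbilical is out}; {#1 umbilical 2 offline, #3 blind shear ram is inoperative, Aft hydraulic pump is inoperative, Auxiliary shuttle valve stuck, Control pod 2 trips, Forward hydraulic pump 2 failed, Inboard control pod offline, Main annular preventer stuck, Solenoid stuck, South umbilical is out}; {#1 pilot line lost, Aft hydraulic pump is inoperative, Inboard accumulator bank offline, Inboard control pod offline, Main annular preventer stuck, Solenoid stuck, South umbilical is out}; {#1 umbilical 2 offline, #3 blind shear ram is inoperative, Aft hydraulic pump is inoperative, Control pod 2 trips, Forward hydraulic pump 2 failed, Inboard accumulator bank offline, Inboard control pod offline, Main annular preventer stuck, Solenoid stuck, South umbilical is out}; {#1 pilot line lost, Aft hydraulic pump is inoperative, Forward pipe ram is inoperative, Inboard control pod offline, Main annular preventer stuck, Solenoid stuck, South umbilical is out}; {#1 umbilical 2 offline, #3 blind shear ram is inoperative, Aft hydraulic pump is inoperative, Control pod 2 trips, Forward hydraulic pump 2 failed, Forward pipe ram is inoperative, Inboard control pod offline, Main annular preventer stuck, Solenoid stuck, South umbilical is out}.

6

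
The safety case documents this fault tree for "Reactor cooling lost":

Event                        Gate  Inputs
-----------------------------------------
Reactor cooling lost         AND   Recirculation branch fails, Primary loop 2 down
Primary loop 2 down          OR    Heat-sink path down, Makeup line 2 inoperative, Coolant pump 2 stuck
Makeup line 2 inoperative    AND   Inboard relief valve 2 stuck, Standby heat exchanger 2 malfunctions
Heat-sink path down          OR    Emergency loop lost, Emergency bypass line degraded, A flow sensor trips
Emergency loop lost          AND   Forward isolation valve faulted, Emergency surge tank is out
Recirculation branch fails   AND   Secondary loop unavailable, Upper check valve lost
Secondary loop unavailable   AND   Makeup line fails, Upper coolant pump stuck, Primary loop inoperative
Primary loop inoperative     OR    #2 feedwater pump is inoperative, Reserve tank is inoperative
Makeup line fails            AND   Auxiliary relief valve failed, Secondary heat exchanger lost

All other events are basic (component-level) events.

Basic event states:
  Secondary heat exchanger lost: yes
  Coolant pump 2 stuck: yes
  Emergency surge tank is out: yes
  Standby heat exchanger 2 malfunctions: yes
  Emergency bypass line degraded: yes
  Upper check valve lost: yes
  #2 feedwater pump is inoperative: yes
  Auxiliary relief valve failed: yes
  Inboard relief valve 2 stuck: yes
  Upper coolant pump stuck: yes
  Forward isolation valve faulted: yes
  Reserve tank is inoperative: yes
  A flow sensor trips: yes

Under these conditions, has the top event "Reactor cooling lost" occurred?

Makeup line fails [AND]: Auxiliary relief valve failed=occurs, Secondary heat exchanger lost=occurs → all inputs occur → occurs.
Primary loop inoperative [OR]: #2 feedwater pump is inoperative=occurs, Reserve tank is inoperative=occurs → at least one input occurs → occurs.
Secondary loop unavailable [AND]: Makeup line fails=occurs, Upper coolant pump stuck=occurs, Primary loop inoperative=occurs → all inputs occur → occurs.
Recirculation branch fails [AND]: Secondary loop unavailable=occurs, Upper check valve lost=occurs → all inputs occur → occurs.
Emergency loop lost [AND]: Forward isolation valve faulted=occurs, Emergency surge tank is out=occurs → all inputs occur → occurs.
Heat-sink path down [OR]: Emergency loop lost=occurs, Emergency bypass line degraded=occurs, A flow sensor trips=occurs → at least one input occurs → occurs.
Makeup line 2 inoperative [AND]: Inboard relief valve 2 stuck=occurs, Standby heat exchanger 2 malfunctions=occurs → all inputs occur → occurs.
Primary loop 2 down [OR]: Heat-sink path down=occurs, Makeup line 2 inoperative=occurs, Coolant pump 2 stuck=occurs → at least one input occurs → occurs.
Reactor cooling lost [AND]: Recirculation branch fails=occurs, Primary loop 2 down=occurs → all inputs occur → occurs.

Yes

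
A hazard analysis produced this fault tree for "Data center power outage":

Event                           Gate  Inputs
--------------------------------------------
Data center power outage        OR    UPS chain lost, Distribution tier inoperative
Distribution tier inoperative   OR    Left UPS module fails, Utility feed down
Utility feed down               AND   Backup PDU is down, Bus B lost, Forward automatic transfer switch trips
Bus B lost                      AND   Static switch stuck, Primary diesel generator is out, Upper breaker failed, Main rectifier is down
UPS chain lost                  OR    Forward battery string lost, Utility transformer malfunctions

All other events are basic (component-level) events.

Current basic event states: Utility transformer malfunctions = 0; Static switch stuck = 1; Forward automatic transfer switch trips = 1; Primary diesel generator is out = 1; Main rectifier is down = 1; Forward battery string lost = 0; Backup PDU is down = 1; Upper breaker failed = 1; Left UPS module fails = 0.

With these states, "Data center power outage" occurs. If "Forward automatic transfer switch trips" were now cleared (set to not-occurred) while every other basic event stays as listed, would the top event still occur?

No

Counterfactual: set "Forward automatic transfer switch trips" to not occurred.
UPS chain lost [OR]: Forward battery string lost=not, Utility transformer malfunctions=not → no input occurs → does not occur.
Bus B lost [AND]: Static switch stuck=occurs, Primary diesel generator is out=occurs, Upper breaker failed=occurs, Main rectifier is down=occurs → all inputs occur → occurs.
Utility feed down [AND]: Backup PDU is down=occurs, Bus B lost=occurs, Forward automatic transfer switch trips=not → not all inputs occur → does not occur.
Distribution tier inoperative [OR]: Left UPS module fails=not, Utility feed down=not → no input occurs → does not occur.
Data center power outage [OR]: UPS chain lost=not, Distribution tier inoperative=not → no input occurs → does not occur.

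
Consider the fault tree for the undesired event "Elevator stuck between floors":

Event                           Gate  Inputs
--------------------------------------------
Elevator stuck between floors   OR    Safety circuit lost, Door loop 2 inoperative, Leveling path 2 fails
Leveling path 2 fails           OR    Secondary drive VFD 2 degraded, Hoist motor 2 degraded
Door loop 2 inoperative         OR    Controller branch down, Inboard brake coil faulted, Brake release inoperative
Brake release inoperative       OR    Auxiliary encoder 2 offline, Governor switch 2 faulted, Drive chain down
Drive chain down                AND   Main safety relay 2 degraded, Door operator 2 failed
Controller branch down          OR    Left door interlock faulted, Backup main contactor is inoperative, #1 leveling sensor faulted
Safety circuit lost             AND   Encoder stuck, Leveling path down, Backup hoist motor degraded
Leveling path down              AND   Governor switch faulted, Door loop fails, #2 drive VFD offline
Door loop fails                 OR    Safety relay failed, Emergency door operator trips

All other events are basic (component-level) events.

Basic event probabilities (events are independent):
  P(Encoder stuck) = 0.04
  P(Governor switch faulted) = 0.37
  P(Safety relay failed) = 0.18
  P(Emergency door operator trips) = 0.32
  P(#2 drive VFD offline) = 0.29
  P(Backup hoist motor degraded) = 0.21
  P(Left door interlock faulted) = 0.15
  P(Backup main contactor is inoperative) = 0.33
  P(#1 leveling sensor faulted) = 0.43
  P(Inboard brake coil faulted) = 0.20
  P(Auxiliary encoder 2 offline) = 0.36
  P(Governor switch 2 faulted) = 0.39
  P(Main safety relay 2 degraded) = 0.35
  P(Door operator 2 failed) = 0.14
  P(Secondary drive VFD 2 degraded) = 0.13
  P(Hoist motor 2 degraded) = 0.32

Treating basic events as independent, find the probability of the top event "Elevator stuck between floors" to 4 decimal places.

P(Door loop fails) [OR] = 1 − (1−0.18) × (1−0.32) = 0.442400
P(Leveling path down) [AND] = 0.37 × 0.442400 × 0.29 = 0.047470
P(Safety circuit lost) [AND] = 0.04 × 0.047470 × 0.21 = 0.000399
P(Controller branch down) [OR] = 1 − (1−0.15) × (1−0.33) × (1−0.43) = 0.675385
P(Drive chain down) [AND] = 0.35 × 0.14 = 0.049000
P(Brake release inoperative) [OR] = 1 − (1−0.36) × (1−0.39) × (1−0.049000) = 0.628730
P(Door loop 2 inoperative) [OR] = 1 − (1−0.675385) × (1−0.20) × (1−0.628730) = 0.903584
P(Leveling path 2 fails) [OR] = 1 − (1−0.13) × (1−0.32) = 0.408400
P(Elevator stuck between floors) [OR] = 1 − (1−0.000399) × (1−0.903584) × (1−0.408400) = 0.942983
Rounded to 4 decimal places: P(Elevator stuck between floors) ≈ 0.9430.

0.9430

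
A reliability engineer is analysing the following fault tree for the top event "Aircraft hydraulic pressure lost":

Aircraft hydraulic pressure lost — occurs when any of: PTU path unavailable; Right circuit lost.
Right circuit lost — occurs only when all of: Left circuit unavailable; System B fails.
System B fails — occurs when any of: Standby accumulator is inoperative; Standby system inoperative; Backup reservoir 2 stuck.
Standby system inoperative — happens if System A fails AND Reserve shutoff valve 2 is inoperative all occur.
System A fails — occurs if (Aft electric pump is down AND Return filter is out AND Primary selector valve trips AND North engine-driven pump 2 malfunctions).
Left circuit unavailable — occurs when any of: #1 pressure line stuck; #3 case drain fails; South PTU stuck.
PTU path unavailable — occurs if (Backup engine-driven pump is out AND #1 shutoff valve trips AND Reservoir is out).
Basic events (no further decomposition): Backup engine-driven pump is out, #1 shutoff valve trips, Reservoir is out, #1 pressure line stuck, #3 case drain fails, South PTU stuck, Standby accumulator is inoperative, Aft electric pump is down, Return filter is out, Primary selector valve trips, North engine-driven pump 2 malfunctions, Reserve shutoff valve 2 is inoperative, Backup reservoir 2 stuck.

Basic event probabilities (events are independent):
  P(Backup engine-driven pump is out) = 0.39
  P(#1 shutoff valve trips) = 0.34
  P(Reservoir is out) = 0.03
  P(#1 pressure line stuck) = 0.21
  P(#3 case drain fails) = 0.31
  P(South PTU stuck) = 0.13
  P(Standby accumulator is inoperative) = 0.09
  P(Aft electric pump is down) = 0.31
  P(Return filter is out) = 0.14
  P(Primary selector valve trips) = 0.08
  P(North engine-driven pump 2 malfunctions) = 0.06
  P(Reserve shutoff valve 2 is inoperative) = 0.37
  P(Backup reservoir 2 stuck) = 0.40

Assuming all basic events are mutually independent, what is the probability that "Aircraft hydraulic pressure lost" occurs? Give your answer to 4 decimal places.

0.2417

P(PTU path unavailable) [AND] = 0.39 × 0.34 × 0.03 = 0.003978
P(Left circuit unavailable) [OR] = 1 − (1−0.21) × (1−0.31) × (1−0.13) = 0.525763
P(System A fails) [AND] = 0.31 × 0.14 × 0.08 × 0.06 = 0.000208
P(Standby system inoperative) [AND] = 0.000208 × 0.37 = 0.000077
P(System B fails) [OR] = 1 − (1−0.09) × (1−0.000077) × (1−0.40) = 0.454042
P(Right circuit lost) [AND] = 0.525763 × 0.454042 = 0.238718
P(Aircraft hydraulic pressure lost) [OR] = 1 − (1−0.003978) × (1−0.238718) = 0.241746
Rounded to 4 decimal places: P(Aircraft hydraulic pressure lost) ≈ 0.2417.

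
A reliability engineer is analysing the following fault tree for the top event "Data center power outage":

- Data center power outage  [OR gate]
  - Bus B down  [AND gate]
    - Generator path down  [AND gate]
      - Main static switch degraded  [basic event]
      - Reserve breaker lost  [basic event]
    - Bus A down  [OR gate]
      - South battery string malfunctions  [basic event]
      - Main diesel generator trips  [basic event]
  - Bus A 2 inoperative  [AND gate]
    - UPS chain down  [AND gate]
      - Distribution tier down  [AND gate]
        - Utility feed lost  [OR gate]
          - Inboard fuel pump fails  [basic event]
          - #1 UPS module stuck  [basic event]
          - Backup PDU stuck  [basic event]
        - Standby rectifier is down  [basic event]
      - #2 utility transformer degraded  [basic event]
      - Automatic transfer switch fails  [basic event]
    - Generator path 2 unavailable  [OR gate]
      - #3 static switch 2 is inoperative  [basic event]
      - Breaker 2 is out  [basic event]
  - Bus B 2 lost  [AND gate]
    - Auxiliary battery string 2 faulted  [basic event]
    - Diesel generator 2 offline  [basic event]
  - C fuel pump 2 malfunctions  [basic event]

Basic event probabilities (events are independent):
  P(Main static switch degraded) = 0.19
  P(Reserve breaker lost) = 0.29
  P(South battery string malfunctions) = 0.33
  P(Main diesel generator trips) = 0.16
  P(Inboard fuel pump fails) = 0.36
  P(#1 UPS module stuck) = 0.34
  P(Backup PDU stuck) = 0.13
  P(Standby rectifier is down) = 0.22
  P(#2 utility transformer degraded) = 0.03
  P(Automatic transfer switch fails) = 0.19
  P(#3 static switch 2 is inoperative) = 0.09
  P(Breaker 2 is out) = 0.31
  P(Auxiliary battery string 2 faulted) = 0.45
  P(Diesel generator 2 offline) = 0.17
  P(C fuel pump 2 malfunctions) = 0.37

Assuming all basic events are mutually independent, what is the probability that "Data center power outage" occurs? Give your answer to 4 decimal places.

P(Generator path down) [AND] = 0.19 × 0.29 = 0.055100
P(Bus A down) [OR] = 1 − (1−0.33) × (1−0.16) = 0.437200
P(Bus B down) [AND] = 0.055100 × 0.437200 = 0.024090
P(Utility feed lost) [OR] = 1 − (1−0.36) × (1−0.34) × (1−0.13) = 0.632512
P(Distribution tier down) [AND] = 0.632512 × 0.22 = 0.139153
P(UPS chain down) [AND] = 0.139153 × 0.03 × 0.19 = 0.000793
P(Generator path 2 unavailable) [OR] = 1 − (1−0.09) × (1−0.31) = 0.372100
P(Bus A 2 inoperative) [AND] = 0.000793 × 0.372100 = 0.000295
P(Bus B 2 lost) [AND] = 0.45 × 0.17 = 0.076500
P(Data center power outage) [OR] = 1 − (1−0.024090) × (1−0.000295) × (1−0.076500) × (1−0.37) = 0.432378
Rounded to 4 decimal places: P(Data center power outage) ≈ 0.4324.

0.4324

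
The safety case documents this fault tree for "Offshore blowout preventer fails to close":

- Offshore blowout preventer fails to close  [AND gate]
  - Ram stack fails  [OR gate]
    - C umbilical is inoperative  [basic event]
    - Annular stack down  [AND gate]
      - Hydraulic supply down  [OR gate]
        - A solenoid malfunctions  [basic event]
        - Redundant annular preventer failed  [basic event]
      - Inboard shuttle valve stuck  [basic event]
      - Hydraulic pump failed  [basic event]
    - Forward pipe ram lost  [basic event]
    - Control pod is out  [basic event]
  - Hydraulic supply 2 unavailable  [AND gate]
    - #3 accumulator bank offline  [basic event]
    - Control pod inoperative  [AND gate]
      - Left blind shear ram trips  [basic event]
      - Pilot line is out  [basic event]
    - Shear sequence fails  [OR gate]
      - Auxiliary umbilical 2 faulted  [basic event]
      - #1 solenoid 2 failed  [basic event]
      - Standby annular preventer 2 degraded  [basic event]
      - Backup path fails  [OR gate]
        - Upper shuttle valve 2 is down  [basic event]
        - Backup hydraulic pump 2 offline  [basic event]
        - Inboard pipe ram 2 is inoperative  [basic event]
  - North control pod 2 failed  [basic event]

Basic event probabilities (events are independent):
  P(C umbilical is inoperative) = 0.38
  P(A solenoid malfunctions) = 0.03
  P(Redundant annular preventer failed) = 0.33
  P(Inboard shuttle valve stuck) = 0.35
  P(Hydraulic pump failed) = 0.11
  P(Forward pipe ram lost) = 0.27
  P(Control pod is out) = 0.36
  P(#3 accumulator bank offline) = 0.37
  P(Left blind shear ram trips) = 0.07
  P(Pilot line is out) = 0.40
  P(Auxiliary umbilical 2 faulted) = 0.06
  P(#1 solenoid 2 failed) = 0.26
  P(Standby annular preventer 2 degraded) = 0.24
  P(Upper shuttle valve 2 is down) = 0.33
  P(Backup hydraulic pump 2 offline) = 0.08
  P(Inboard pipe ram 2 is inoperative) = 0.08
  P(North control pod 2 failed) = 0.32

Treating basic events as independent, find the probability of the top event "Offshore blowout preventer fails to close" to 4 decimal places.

P(Hydraulic supply down) [OR] = 1 − (1−0.03) × (1−0.33) = 0.350100
P(Annular stack down) [AND] = 0.350100 × 0.35 × 0.11 = 0.013479
P(Ram stack fails) [OR] = 1 − (1−0.38) × (1−0.013479) × (1−0.27) × (1−0.36) = 0.714240
P(Control pod inoperative) [AND] = 0.07 × 0.40 = 0.028000
P(Backup path fails) [OR] = 1 − (1−0.33) × (1−0.08) × (1−0.08) = 0.432912
P(Shear sequence fails) [OR] = 1 − (1−0.06) × (1−0.26) × (1−0.24) × (1−0.432912) = 0.700206
P(Hydraulic supply 2 unavailable) [AND] = 0.37 × 0.028000 × 0.700206 = 0.007254
P(Offshore blowout preventer fails to close) [AND] = 0.714240 × 0.007254 × 0.32 = 0.001658
Rounded to 4 decimal places: P(Offshore blowout preventer fails to close) ≈ 0.0017.

0.0017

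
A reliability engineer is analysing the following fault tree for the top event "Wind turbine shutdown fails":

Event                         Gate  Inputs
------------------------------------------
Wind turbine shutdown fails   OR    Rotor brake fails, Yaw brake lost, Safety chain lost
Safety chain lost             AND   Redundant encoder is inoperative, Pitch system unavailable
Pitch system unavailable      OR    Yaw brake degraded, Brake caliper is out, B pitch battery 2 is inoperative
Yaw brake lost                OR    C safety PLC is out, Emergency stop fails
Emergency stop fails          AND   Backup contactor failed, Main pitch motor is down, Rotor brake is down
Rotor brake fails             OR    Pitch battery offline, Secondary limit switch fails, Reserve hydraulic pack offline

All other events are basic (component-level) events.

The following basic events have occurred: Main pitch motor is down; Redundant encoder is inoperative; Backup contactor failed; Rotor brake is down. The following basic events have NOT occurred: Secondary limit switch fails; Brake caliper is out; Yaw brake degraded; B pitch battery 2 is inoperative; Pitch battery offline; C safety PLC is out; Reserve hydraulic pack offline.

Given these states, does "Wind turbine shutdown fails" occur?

Rotor brake fails [OR]: Pitch battery offline=not, Secondary limit switch fails=not, Reserve hydraulic pack offline=not → no input occurs → does not occur.
Emergency stop fails [AND]: Backup contactor failed=occurs, Main pitch motor is down=occurs, Rotor brake is down=occurs → all inputs occur → occurs.
Yaw brake lost [OR]: C safety PLC is out=not, Emergency stop fails=occurs → at least one input occurs → occurs.
Pitch system unavailable [OR]: Yaw brake degraded=not, Brake caliper is out=not, B pitch battery 2 is inoperative=not → no input occurs → does not occur.
Safety chain lost [AND]: Redundant encoder is inoperative=occurs, Pitch system unavailable=not → not all inputs occur → does not occur.
Wind turbine shutdown fails [OR]: Rotor brake fails=not, Yaw brake lost=occurs, Safety chain lost=not → at least one input occurs → occurs.

Yes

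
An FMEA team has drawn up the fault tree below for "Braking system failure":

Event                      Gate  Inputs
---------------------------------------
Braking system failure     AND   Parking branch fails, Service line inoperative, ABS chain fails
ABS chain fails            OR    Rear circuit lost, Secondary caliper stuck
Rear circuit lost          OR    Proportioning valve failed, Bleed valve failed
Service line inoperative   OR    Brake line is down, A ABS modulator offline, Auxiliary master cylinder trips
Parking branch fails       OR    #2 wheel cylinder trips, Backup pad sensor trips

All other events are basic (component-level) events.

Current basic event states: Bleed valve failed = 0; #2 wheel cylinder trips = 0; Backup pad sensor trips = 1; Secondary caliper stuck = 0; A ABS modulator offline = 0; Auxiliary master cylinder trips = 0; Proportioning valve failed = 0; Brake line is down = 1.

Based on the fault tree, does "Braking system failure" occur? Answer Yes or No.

No

Parking branch fails [OR]: #2 wheel cylinder trips=not, Backup pad sensor trips=occurs → at least one input occurs → occurs.
Service line inoperative [OR]: Brake line is down=occurs, A ABS modulator offline=not, Auxiliary master cylinder trips=not → at least one input occurs → occurs.
Rear circuit lost [OR]: Proportioning valve failed=not, Bleed valve failed=not → no input occurs → does not occur.
ABS chain fails [OR]: Rear circuit lost=not, Secondary caliper stuck=not → no input occurs → does not occur.
Braking system failure [AND]: Parking branch fails=occurs, Service line inoperative=occurs, ABS chain fails=not → not all inputs occur → does not occur.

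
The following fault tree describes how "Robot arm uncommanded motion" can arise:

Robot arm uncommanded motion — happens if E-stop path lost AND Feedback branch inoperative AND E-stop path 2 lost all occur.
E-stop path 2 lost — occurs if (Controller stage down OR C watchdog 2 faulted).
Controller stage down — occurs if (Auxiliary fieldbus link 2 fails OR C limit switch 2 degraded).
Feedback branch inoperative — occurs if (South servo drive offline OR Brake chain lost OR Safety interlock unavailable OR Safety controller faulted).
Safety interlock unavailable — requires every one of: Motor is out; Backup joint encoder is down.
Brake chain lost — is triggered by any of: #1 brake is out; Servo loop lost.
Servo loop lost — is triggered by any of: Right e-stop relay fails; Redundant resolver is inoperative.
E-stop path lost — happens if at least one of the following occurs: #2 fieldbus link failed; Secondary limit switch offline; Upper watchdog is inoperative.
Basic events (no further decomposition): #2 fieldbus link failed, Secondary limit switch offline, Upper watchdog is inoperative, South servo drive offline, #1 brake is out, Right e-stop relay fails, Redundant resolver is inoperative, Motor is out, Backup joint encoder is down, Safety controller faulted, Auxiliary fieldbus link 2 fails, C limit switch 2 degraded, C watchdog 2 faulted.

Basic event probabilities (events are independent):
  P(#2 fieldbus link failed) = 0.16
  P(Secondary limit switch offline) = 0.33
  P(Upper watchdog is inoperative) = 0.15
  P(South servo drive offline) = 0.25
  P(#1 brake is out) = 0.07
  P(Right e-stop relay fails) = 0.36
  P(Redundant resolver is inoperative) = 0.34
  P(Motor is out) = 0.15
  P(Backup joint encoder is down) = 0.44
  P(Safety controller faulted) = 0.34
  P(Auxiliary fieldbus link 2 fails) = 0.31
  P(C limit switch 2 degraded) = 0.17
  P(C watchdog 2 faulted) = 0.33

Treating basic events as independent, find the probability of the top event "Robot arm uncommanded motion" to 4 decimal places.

0.2631

P(E-stop path lost) [OR] = 1 − (1−0.16) × (1−0.33) × (1−0.15) = 0.521620
P(Servo loop lost) [OR] = 1 − (1−0.36) × (1−0.34) = 0.577600
P(Brake chain lost) [OR] = 1 − (1−0.07) × (1−0.577600) = 0.607168
P(Safety interlock unavailable) [AND] = 0.15 × 0.44 = 0.066000
P(Feedback branch inoperative) [OR] = 1 − (1−0.25) × (1−0.607168) × (1−0.066000) × (1−0.34) = 0.818382
P(Controller stage down) [OR] = 1 − (1−0.31) × (1−0.17) = 0.427300
P(E-stop path 2 lost) [OR] = 1 − (1−0.427300) × (1−0.33) = 0.616291
P(Robot arm uncommanded motion) [AND] = 0.521620 × 0.818382 × 0.616291 = 0.263085
Rounded to 4 decimal places: P(Robot arm uncommanded motion) ≈ 0.2631.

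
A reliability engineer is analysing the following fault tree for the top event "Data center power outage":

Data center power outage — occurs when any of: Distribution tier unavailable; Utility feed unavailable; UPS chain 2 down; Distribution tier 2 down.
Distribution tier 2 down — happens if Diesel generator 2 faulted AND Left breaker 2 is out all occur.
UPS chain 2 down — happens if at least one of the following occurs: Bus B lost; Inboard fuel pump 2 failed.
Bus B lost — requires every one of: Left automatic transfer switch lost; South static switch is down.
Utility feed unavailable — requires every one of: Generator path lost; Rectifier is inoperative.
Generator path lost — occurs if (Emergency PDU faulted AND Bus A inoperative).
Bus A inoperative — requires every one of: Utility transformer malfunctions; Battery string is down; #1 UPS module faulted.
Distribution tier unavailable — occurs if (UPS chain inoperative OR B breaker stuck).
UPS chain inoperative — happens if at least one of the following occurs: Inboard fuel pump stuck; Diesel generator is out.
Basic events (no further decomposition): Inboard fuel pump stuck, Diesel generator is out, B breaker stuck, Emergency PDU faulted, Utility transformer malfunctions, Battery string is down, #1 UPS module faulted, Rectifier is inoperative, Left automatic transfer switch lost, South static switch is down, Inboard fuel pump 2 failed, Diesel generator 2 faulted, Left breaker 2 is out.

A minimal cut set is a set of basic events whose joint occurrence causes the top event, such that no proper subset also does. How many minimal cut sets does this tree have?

UPS chain inoperative [OR]: union of children's cut sets → 2 cut set(s).
Distribution tier unavailable [OR]: union of children's cut sets → 3 cut set(s).
Bus A inoperative [AND]: one cut set from each child combined → 1 × 1 × 1 = 1 cut set(s).
Generator path lost [AND]: one cut set from each child combined → 1 × 1 = 1 cut set(s).
Utility feed unavailable [AND]: one cut set from each child combined → 1 × 1 = 1 cut set(s).
Bus B lost [AND]: one cut set from each child combined → 1 × 1 = 1 cut set(s).
UPS chain 2 down [OR]: union of children's cut sets → 2 cut set(s).
Distribution tier 2 down [AND]: one cut set from each child combined → 1 × 1 = 1 cut set(s).
Data center power outage [OR]: union of children's cut sets → 7 cut set(s).
Minimal cut sets: {Inboard fuel pump stuck}; {Diesel generator is out}; {B breaker stuck}; {#1 UPS module faulted, Battery string is down, Emergency PDU faulted, Rectifier is inoperative, Utility transformer malfunctions}; {Left automatic transfer switch lost, South static switch is down}; {Inboard fuel pump 2 failed}; {Diesel generator 2 faulted, Left breaker 2 is out}.

7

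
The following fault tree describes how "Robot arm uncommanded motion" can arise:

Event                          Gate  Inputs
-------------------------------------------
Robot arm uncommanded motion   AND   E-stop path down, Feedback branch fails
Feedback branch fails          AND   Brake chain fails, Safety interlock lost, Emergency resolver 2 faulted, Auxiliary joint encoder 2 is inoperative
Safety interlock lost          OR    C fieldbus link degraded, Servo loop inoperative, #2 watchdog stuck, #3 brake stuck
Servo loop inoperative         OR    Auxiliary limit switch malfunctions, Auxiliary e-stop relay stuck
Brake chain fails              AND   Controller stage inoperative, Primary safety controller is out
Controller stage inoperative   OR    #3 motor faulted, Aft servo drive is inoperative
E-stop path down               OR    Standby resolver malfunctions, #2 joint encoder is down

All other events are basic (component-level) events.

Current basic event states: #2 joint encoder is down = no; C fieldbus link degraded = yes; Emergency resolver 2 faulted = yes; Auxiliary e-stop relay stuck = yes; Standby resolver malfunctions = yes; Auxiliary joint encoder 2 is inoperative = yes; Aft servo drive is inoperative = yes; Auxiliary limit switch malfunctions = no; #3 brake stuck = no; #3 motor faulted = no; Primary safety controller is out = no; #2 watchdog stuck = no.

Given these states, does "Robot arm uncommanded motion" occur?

E-stop path down [OR]: Standby resolver malfunctions=occurs, #2 joint encoder is down=not → at least one input occurs → occurs.
Controller stage inoperative [OR]: #3 motor faulted=not, Aft servo drive is inoperative=occurs → at least one input occurs → occurs.
Brake chain fails [AND]: Controller stage inoperative=occurs, Primary safety controller is out=not → not all inputs occur → does not occur.
Servo loop inoperative [OR]: Auxiliary limit switch malfunctions=not, Auxiliary e-stop relay stuck=occurs → at least one input occurs → occurs.
Safety interlock lost [OR]: C fieldbus link degraded=occurs, Servo loop inoperative=occurs, #2 watchdog stuck=not, #3 brake stuck=not → at least one input occurs → occurs.
Feedback branch fails [AND]: Brake chain fails=not, Safety interlock lost=occurs, Emergency resolver 2 faulted=occurs, Auxiliary joint encoder 2 is inoperative=occurs → not all inputs occur → does not occur.
Robot arm uncommanded motion [AND]: E-stop path down=occurs, Feedback branch fails=not → not all inputs occur → does not occur.

No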